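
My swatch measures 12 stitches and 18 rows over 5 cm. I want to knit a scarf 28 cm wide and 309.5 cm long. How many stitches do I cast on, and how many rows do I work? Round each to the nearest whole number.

Cast on 67 stitches and work 1114 rows.

Stitch gauge = 12/5 = 2.4 sts/cm; 28 × 2.4 = 67.20 → 67 sts.
Row gauge = 18/5 = 3.6 rows/cm; 309.5 × 3.6 = 1114.20 → 1114 rows.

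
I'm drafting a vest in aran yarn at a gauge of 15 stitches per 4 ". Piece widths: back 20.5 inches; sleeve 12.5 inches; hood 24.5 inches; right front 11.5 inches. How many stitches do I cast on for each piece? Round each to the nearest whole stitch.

Rate = 15/4 = 3.75 sts per in.
back: 20.5 × 3.75 = 76.88 → 77.
sleeve: 12.5 × 3.75 = 46.88 → 47.
hood: 24.5 × 3.75 = 91.88 → 92.
right front: 11.5 × 3.75 = 43.12 → 43.

back 77; sleeve 47; hood 92; right front 43.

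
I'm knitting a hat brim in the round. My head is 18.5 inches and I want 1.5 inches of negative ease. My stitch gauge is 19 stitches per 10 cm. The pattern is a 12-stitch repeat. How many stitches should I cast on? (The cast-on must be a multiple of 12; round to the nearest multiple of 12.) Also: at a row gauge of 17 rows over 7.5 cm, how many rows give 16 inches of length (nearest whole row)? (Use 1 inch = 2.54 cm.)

Finished = 18.5 − 1.5 = 17 inches.
17 inches × 2.54 = 43.18 cm.
19/10 = 1.9 sts per cm; 43.18 × 1.9 = 82.04 sts.
Nearest multiple of 12 → 84.
16 inches = 40.64 cm; × 2.267 = 92.12 → 92 rows.

Cast on 84 stitches; work 92 rows.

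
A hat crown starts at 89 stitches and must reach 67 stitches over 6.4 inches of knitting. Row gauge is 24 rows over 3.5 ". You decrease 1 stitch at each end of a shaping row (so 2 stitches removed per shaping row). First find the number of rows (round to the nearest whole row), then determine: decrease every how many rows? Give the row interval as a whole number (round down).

Rows = 6.4 × 6.857 = 43.9 → 44 rows.
Stitches to remove: 22 → 11 shaping rows (at 2 st each).
44 / 11 = 4.00 → every 4 rows.

Decrease every 4th row.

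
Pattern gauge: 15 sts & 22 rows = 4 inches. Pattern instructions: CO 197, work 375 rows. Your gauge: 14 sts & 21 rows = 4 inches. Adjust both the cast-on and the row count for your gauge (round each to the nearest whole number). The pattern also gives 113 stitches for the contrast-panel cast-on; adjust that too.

Stitches: 197 × 14/15 = 183.87 → 184.
Rows: 375 × 21/22 = 357.95 → 358.
contrast-panel cast-on: 113 × 14/15 = 105.47 → 105.

Cast on 184 stitches; work 358 rows; contrast-panel cast-on 105 stitches.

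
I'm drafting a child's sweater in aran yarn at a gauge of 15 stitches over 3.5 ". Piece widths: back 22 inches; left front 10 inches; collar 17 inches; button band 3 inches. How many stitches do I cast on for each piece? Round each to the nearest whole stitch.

Rate = 15/3.5 = 4.286 sts per in.
back: 22 × 4.286 = 94.29 → 94.
left front: 10 × 4.286 = 42.86 → 43.
collar: 17 × 4.286 = 72.86 → 73.
button band: 3 × 4.286 = 12.86 → 13.

back 94; left front 43; collar 73; button band 13.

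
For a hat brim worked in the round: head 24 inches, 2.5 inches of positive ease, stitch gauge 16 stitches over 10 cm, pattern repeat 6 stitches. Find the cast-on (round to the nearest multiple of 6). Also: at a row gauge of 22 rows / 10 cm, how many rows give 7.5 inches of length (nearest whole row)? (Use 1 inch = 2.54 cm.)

Finished = 24 + 2.5 = 26.5 inches.
26.5 inches × 2.54 = 67.31 cm.
16/10 = 1.6 sts per cm; 67.31 × 1.6 = 107.70 sts.
Nearest multiple of 6 → 108.
7.5 inches = 19.05 cm; × 2.2 = 41.91 → 42 rows.

Cast on 108 stitches; work 42 rows.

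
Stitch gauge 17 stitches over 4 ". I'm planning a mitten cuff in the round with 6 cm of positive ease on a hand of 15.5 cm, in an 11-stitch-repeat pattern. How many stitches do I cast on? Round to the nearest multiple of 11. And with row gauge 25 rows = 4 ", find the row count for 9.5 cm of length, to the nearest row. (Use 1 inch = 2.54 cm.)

Finished = 15.5 + 6 = 21.5 cm.
21.5 cm × 1/2.54 = 8.46 inches.
17/4 = 4.25 sts per in; 8.46 × 4.25 = 35.97 sts.
Nearest multiple of 11 → 33.
9.5 cm = 3.74 inches; × 6.25 = 23.38 → 23 rows.

Cast on 33 stitches; work 23 rows.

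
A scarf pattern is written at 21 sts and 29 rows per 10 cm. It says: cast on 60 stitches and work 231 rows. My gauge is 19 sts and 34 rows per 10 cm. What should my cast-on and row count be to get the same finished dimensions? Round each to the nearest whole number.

Stitches: 60 × 19/21 = 54.29 → 54.
Rows: 231 × 34/29 = 270.83 → 271.

Cast on 54 stitches; work 271 rows.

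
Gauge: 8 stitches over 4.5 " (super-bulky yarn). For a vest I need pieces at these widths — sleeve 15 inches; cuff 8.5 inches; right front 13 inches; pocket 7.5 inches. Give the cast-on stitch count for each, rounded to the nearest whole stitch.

Rate = 8/4.5 = 1.778 sts per in.
sleeve: 15 × 1.778 = 26.67 → 27.
cuff: 8.5 × 1.778 = 15.11 → 15.
right front: 13 × 1.778 = 23.11 → 23.
pocket: 7.5 × 1.778 = 13.33 → 13.

sleeve 27; cuff 15; right front 23; pocket 13.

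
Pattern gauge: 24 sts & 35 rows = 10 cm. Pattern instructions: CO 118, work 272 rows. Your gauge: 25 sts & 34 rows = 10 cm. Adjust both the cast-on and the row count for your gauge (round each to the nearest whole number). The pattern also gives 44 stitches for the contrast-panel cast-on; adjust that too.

Stitches: 118 × 25/24 = 122.92 → 123.
Rows: 272 × 34/35 = 264.23 → 264.
contrast-panel cast-on: 44 × 25/24 = 45.83 → 46.

Cast on 123 stitches; work 264 rows; contrast-panel cast-on 46 stitches.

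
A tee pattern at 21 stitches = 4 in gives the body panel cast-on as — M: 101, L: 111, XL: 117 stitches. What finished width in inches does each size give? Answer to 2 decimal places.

21/4 = 5.25 sts per in.
M: 101 / 5.25 = 19.238 → 19.24 in.
L: 111 / 5.25 = 21.143 → 21.14 in.
XL: 117 / 5.25 = 22.286 → 22.29 in.

M 19.24 inches; L 21.14 inches; XL 22.29 inches.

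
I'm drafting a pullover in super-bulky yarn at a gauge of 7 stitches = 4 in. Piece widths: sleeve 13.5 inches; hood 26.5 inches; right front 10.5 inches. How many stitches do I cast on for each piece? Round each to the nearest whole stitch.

sleeve 24; hood 46; right front 18.

Rate = 7/4 = 1.75 sts per in.
sleeve: 13.5 × 1.75 = 23.62 → 24.
hood: 26.5 × 1.75 = 46.38 → 46.
right front: 10.5 × 1.75 = 18.38 → 18.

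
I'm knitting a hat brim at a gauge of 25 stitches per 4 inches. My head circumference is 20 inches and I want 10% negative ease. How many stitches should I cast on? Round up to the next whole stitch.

CO 113 sts.

Finished = 20 × 0.90 = 18.00 in.
25 / 4 = 6.25 sts per inch.
18.00 × 6.25 = 112.50 sts.
→ 113 sts.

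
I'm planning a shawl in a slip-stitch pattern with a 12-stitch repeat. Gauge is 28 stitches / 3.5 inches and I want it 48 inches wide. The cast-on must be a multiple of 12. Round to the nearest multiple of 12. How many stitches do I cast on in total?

28 / 3.5 = 8 sts per inch.
48 × 8 = 384.00 sts.
Nearest multiple of 12: 384.

384 stitches.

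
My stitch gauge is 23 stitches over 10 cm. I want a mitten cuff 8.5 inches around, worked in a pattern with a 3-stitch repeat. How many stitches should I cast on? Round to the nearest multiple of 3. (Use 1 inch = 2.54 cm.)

51 stitches.

8.5 in = 8.5 × 2.54 = 21.59 cm.
23 / 10 = 2.3 sts/cm.
21.59 × 2.3 = 49.66 sts.
→ 51.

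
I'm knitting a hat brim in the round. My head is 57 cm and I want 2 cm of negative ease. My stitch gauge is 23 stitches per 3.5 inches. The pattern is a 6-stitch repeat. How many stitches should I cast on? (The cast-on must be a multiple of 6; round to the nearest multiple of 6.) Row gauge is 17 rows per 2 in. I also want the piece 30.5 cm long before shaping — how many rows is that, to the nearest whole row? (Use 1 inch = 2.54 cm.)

Cast on 144 stitches; work 102 rows.

Finished = 57 − 2 = 55 cm.
55 cm × 1/2.54 = 21.65 inches.
23/3.5 = 6.571 sts per in; 21.65 × 6.571 = 142.29 sts.
Nearest multiple of 6 → 144.
30.5 cm = 12.01 inches; × 8.5 = 102.07 → 102 rows.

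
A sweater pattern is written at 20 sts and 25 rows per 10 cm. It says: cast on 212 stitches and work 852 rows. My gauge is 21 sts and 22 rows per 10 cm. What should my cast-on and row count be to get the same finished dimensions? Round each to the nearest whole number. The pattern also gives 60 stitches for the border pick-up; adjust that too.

Stitches: 212 × 21/20 = 222.60 → 223.
Rows: 852 × 22/25 = 749.76 → 750.
border pick-up: 60 × 21/20 = 63.00 → 63.

Cast on 223 stitches; work 750 rows; border pick-up 63 stitches.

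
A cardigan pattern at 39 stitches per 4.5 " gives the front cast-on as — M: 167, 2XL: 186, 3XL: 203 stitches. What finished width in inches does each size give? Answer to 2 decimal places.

M 19.27 inches; 2XL 21.46 inches; 3XL 23.42 inches.

39/4.5 = 8.667 sts per in.
M: 167 / 8.667 = 19.269 → 19.27 in.
2XL: 186 / 8.667 = 21.462 → 21.46 in.
3XL: 203 / 8.667 = 23.423 → 23.42 in.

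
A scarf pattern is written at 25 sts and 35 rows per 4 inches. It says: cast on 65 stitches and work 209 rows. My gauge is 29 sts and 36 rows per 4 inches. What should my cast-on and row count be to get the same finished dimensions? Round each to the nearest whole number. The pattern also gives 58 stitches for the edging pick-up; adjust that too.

Cast on 75 stitches; work 215 rows; edging pick-up 67 stitches.

Stitches: 65 × 29/25 = 75.40 → 75.
Rows: 209 × 36/35 = 214.97 → 215.
edging pick-up: 58 × 29/25 = 67.28 → 67.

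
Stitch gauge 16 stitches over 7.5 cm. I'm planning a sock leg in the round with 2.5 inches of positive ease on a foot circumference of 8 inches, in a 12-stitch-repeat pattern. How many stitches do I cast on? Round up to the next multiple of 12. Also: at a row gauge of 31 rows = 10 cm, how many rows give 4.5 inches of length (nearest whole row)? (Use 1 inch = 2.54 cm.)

Cast on 60 stitches; work 35 rows.

Finished = 8 + 2.5 = 10.5 inches.
10.5 inches × 2.54 = 26.67 cm.
16/7.5 = 2.133 sts per cm; 26.67 × 2.133 = 56.90 sts.
Next multiple of 12 → 60.
4.5 inches = 11.43 cm; × 3.1 = 35.43 → 35 rows.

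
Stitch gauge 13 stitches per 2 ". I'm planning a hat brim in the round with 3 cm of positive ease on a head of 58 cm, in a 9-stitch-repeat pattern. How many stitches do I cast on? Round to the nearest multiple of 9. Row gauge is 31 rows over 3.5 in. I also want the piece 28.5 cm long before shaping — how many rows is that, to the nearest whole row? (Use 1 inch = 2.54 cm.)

Cast on 153 stitches; work 99 rows.

Finished = 58 + 3 = 61 cm.
61 cm × 1/2.54 = 24.02 inches.
13/2 = 6.5 sts per in; 24.02 × 6.5 = 156.10 sts.
Nearest multiple of 9 → 153.
28.5 cm = 11.22 inches; × 8.857 = 99.38 → 99 rows.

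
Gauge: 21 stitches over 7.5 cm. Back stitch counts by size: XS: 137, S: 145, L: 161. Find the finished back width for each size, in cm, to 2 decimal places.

21/7.5 = 2.8 sts per cm.
XS: 137 / 2.8 = 48.929 → 48.93 cm.
S: 145 / 2.8 = 51.786 → 51.79 cm.
L: 161 / 2.8 = 57.500 → 57.50 cm.

XS 48.93 cm; S 51.79 cm; L 57.50 cm.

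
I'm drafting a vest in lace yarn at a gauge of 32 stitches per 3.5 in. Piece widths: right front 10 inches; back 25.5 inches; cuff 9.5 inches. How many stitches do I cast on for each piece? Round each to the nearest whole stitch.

right front 91; back 233; cuff 87.

Rate = 32/3.5 = 9.143 sts per in.
right front: 10 × 9.143 = 91.43 → 91.
back: 25.5 × 9.143 = 233.14 → 233.
cuff: 9.5 × 9.143 = 86.86 → 87.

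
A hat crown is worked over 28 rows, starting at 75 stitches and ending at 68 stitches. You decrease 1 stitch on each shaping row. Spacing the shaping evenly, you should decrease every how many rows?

Stitches to remove: |68 − 75| = 7.
Shaping rows needed: 7 / 1 = 7.
28 rows / 7 = every 4 rows.

Decrease every 4th row.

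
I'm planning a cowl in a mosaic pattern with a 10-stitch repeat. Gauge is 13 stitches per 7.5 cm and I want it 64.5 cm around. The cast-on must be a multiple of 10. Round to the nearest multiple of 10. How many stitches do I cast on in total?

13 / 7.5 = 1.733 sts per cm.
64.5 × 1.733 = 111.80 sts.
Nearest multiple of 10: 110.

110 stitches.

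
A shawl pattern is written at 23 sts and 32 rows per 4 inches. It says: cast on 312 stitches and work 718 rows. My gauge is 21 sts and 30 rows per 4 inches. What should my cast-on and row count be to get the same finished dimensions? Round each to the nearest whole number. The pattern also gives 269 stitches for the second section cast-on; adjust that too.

Cast on 285 stitches; work 673 rows; second section cast-on 246 stitches.

Stitches: 312 × 21/23 = 284.87 → 285.
Rows: 718 × 30/32 = 673.12 → 673.
second section cast-on: 269 × 21/23 = 245.61 → 246.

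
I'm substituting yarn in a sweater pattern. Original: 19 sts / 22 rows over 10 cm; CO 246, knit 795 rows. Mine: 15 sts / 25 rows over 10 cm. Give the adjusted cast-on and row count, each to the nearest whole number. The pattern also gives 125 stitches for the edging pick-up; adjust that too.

Cast on 194 stitches; work 903 rows; edging pick-up 99 stitches.

Stitches: 246 × 15/19 = 194.21 → 194.
Rows: 795 × 25/22 = 903.41 → 903.
edging pick-up: 125 × 15/19 = 98.68 → 99.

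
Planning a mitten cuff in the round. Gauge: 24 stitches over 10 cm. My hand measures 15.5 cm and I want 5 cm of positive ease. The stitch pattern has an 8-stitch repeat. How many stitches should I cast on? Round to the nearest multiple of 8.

Finished = 15.5 + 5 = 20.5 cm.
24 / 10 = 2.4 sts/cm.
20.5 × 2.4 = 49.20 sts.
Nearest multiple of 8: 48.

Cast on 48 stitches.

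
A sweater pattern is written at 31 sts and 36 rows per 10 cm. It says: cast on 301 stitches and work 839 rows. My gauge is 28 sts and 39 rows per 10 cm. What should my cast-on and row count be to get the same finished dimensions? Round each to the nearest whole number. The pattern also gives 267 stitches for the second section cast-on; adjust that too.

Cast on 272 stitches; work 909 rows; second section cast-on 241 stitches.

Stitches: 301 × 28/31 = 271.87 → 272.
Rows: 839 × 39/36 = 908.92 → 909.
second section cast-on: 267 × 28/31 = 241.16 → 241.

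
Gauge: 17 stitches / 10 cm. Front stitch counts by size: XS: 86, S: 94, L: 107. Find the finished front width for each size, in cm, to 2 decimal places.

17/10 = 1.7 sts per cm.
XS: 86 / 1.7 = 50.588 → 50.59 cm.
S: 94 / 1.7 = 55.294 → 55.29 cm.
L: 107 / 1.7 = 62.941 → 62.94 cm.

XS 50.59 cm; S 55.29 cm; L 62.94 cm.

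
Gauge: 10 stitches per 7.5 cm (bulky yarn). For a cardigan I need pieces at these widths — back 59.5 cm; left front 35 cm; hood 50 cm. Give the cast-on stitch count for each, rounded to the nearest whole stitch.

back 79; left front 47; hood 67.

Rate = 10/7.5 = 1.333 sts per cm.
back: 59.5 × 1.333 = 79.33 → 79.
left front: 35 × 1.333 = 46.67 → 47.
hood: 50 × 1.333 = 66.67 → 67.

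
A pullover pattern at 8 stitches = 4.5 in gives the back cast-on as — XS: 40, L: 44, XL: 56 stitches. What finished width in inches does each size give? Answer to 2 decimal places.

8/4.5 = 1.778 sts per in.
XS: 40 / 1.778 = 22.500 → 22.50 in.
L: 44 / 1.778 = 24.750 → 24.75 in.
XL: 56 / 1.778 = 31.500 → 31.50 in.

XS 22.50 inches; L 24.75 inches; XL 31.50 inches.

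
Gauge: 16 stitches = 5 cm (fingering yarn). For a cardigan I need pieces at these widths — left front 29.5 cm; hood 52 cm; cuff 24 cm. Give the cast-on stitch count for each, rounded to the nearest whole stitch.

left front 94; hood 166; cuff 77.

Rate = 16/5 = 3.2 sts per cm.
left front: 29.5 × 3.2 = 94.40 → 94.
hood: 52 × 3.2 = 166.40 → 166.
cuff: 24 × 3.2 = 76.80 → 77.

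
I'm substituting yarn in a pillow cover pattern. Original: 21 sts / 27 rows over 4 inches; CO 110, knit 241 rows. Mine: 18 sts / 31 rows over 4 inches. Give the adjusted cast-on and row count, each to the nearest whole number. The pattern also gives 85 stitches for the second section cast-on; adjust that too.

Cast on 94 stitches; work 277 rows; second section cast-on 73 stitches.

Stitches: 110 × 18/21 = 94.29 → 94.
Rows: 241 × 31/27 = 276.70 → 277.
second section cast-on: 85 × 18/21 = 72.86 → 73.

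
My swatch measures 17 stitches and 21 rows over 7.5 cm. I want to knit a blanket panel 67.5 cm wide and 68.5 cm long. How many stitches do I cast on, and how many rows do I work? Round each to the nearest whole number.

Stitch gauge = 17/7.5 = 2.267 sts/cm; 67.5 × 2.267 = 153.00 → 153 sts.
Row gauge = 21/7.5 = 2.8 rows/cm; 68.5 × 2.8 = 191.80 → 192 rows.

Cast on 153 stitches and work 192 rows.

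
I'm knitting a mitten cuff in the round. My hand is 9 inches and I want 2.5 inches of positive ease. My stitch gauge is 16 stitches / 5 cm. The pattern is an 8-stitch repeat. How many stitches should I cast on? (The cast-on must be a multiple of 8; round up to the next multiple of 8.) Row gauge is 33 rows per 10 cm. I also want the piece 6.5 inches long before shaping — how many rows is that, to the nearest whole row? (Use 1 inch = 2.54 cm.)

Finished = 9 + 2.5 = 11.5 inches.
11.5 inches × 2.54 = 29.21 cm.
16/5 = 3.2 sts per cm; 29.21 × 3.2 = 93.47 sts.
Next multiple of 8 → 96.
6.5 inches = 16.51 cm; × 3.3 = 54.48 → 54 rows.

Cast on 96 stitches; work 54 rows.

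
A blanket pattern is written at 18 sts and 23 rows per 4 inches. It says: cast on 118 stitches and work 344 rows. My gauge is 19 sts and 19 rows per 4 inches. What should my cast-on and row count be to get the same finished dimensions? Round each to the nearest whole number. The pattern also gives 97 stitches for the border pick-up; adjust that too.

Cast on 125 stitches; work 284 rows; border pick-up 102 stitches.

Stitches: 118 × 19/18 = 124.56 → 125.
Rows: 344 × 19/23 = 284.17 → 284.
border pick-up: 97 × 19/18 = 102.39 → 102.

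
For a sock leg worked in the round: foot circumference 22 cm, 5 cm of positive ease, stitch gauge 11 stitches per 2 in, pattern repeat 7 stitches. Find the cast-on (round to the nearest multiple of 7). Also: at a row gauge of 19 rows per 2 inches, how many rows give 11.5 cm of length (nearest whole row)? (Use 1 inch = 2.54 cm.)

Cast on 56 stitches; work 43 rows.

Finished = 22 + 5 = 27 cm.
27 cm × 1/2.54 = 10.63 inches.
11/2 = 5.5 sts per in; 10.63 × 5.5 = 58.46 sts.
Nearest multiple of 7 → 56.
11.5 cm = 4.53 inches; × 9.5 = 43.01 → 43 rows.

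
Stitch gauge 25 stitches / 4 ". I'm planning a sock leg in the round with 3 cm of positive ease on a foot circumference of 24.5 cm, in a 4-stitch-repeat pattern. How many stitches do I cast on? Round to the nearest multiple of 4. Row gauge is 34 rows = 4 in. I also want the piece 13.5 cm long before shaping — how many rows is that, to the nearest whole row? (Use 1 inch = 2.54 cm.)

Finished = 24.5 + 3 = 27.5 cm.
27.5 cm × 1/2.54 = 10.83 inches.
25/4 = 6.25 sts per in; 10.83 × 6.25 = 67.67 sts.
Nearest multiple of 4 → 68.
13.5 cm = 5.31 inches; × 8.5 = 45.18 → 45 rows.

Cast on 68 stitches; work 45 rows.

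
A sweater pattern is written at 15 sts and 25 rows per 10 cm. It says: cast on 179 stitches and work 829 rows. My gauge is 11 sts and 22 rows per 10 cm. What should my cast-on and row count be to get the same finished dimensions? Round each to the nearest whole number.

Stitches: 179 × 11/15 = 131.27 → 131.
Rows: 829 × 22/25 = 729.52 → 730.

Cast on 131 stitches; work 730 rows.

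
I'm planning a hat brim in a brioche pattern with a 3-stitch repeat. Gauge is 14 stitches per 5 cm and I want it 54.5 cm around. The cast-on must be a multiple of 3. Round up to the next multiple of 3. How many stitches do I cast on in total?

14 / 5 = 2.8 sts per cm.
54.5 × 2.8 = 152.60 sts.
Next multiple of 3: 153.

CO 153 sts.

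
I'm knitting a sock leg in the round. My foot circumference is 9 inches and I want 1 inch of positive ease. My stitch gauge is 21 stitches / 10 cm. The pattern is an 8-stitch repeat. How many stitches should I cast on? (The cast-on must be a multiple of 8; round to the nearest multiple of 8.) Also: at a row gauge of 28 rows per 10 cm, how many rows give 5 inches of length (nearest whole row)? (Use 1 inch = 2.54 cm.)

Cast on 56 stitches; work 36 rows.

Finished = 9 + 1 = 10 inches.
10 inches × 2.54 = 25.40 cm.
21/10 = 2.1 sts per cm; 25.40 × 2.1 = 53.34 sts.
Nearest multiple of 8 → 56.
5 inches = 12.70 cm; × 2.8 = 35.56 → 36 rows.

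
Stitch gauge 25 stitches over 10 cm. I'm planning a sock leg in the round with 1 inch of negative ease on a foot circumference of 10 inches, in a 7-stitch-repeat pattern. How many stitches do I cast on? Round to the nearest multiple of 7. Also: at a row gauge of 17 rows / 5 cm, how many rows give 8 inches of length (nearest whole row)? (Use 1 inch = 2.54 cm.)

Cast on 56 stitches; work 69 rows.

Finished = 10 − 1 = 9 inches.
9 inches × 2.54 = 22.86 cm.
25/10 = 2.5 sts per cm; 22.86 × 2.5 = 57.15 sts.
Nearest multiple of 7 → 56.
8 inches = 20.32 cm; × 3.4 = 69.09 → 69 rows.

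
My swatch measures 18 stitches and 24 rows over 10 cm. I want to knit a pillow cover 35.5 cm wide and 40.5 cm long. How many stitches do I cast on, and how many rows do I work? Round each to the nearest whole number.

Cast on 64 stitches and work 97 rows.

Stitch gauge = 18/10 = 1.8 sts/cm; 35.5 × 1.8 = 63.90 → 64 sts.
Row gauge = 24/10 = 2.4 rows/cm; 40.5 × 2.4 = 97.20 → 97 rows.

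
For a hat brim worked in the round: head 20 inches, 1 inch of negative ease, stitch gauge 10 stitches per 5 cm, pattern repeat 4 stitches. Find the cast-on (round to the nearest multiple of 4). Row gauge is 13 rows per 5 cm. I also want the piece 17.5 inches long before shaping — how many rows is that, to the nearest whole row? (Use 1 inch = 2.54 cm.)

Cast on 96 stitches; work 116 rows.

Finished = 20 − 1 = 19 inches.
19 inches × 2.54 = 48.26 cm.
10/5 = 2 sts per cm; 48.26 × 2 = 96.52 sts.
Nearest multiple of 4 → 96.
17.5 inches = 44.45 cm; × 2.6 = 115.57 → 116 rows.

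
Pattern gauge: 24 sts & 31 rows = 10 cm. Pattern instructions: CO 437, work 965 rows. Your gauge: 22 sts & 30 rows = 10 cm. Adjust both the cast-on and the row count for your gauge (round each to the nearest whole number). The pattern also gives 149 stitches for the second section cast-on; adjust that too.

Cast on 401 stitches; work 934 rows; second section cast-on 137 stitches.

Stitches: 437 × 22/24 = 400.58 → 401.
Rows: 965 × 30/31 = 933.87 → 934.
second section cast-on: 149 × 22/24 = 136.58 → 137.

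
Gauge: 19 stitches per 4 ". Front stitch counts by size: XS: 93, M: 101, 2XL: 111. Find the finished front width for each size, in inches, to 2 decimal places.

XS 19.58 inches; M 21.26 inches; 2XL 23.37 inches.

19/4 = 4.75 sts per in.
XS: 93 / 4.75 = 19.579 → 19.58 in.
M: 101 / 4.75 = 21.263 → 21.26 in.
2XL: 111 / 4.75 = 23.368 → 23.37 in.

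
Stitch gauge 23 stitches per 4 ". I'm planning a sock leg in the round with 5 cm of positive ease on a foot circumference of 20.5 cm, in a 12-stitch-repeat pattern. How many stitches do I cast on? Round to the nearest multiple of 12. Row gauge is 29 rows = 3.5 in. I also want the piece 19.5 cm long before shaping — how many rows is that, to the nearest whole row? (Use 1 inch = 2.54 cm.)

Cast on 60 stitches; work 64 rows.

Finished = 20.5 + 5 = 25.5 cm.
25.5 cm × 1/2.54 = 10.04 inches.
23/4 = 5.75 sts per in; 10.04 × 5.75 = 57.73 sts.
Nearest multiple of 12 → 60.
19.5 cm = 7.68 inches; × 8.286 = 63.61 → 64 rows.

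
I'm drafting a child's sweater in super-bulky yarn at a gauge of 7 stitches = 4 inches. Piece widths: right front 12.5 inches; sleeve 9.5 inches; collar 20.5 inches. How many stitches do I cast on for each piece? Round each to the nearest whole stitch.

Rate = 7/4 = 1.75 sts per in.
right front: 12.5 × 1.75 = 21.88 → 22.
sleeve: 9.5 × 1.75 = 16.62 → 17.
collar: 20.5 × 1.75 = 35.88 → 36.

right front 22; sleeve 17; collar 36.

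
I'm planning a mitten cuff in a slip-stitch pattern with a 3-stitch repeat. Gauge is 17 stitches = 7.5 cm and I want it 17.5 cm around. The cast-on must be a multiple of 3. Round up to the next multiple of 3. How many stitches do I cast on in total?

CO 42 sts.

17 / 7.5 = 2.267 sts per cm.
17.5 × 2.267 = 39.67 sts.
Next multiple of 3: 42.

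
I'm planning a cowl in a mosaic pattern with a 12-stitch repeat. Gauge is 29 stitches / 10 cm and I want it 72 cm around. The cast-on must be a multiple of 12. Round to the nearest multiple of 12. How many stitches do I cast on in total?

29 / 10 = 2.9 sts per cm.
72 × 2.9 = 208.80 sts.
Nearest multiple of 12: 204.

204 stitches.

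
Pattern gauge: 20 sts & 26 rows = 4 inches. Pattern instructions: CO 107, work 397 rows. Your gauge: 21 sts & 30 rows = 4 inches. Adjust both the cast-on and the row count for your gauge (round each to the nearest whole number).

Stitches: 107 × 21/20 = 112.35 → 112.
Rows: 397 × 30/26 = 458.08 → 458.

Cast on 112 stitches; work 458 rows.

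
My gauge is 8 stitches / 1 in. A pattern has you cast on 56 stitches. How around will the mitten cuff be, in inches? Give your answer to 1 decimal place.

8 stitches / 1 inch = 8 stitches per inch.
56 / 8 = 7.00 inches.

7.0 inches.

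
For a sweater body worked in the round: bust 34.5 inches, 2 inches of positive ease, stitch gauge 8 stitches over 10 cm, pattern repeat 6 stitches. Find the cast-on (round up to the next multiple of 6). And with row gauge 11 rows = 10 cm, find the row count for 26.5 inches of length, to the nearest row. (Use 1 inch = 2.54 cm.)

Cast on 78 stitches; work 74 rows.

Finished = 34.5 + 2 = 36.5 inches.
36.5 inches × 2.54 = 92.71 cm.
8/10 = 0.8 sts per cm; 92.71 × 0.8 = 74.17 sts.
Next multiple of 6 → 78.
26.5 inches = 67.31 cm; × 1.1 = 74.04 → 74 rows.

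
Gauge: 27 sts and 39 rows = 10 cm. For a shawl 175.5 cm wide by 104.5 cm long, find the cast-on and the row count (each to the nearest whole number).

Stitch gauge = 27/10 = 2.7 sts/cm; 175.5 × 2.7 = 473.85 → 474 sts.
Row gauge = 39/10 = 3.9 rows/cm; 104.5 × 3.9 = 407.55 → 408 rows.

Cast on 474 stitches and work 408 rows.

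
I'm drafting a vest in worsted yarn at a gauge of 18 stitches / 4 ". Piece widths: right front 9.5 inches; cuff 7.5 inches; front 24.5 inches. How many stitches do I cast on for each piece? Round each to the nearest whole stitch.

right front 43; cuff 34; front 110.

Rate = 18/4 = 4.5 sts per in.
right front: 9.5 × 4.5 = 42.75 → 43.
cuff: 7.5 × 4.5 = 33.75 → 34.
front: 24.5 × 4.5 = 110.25 → 110.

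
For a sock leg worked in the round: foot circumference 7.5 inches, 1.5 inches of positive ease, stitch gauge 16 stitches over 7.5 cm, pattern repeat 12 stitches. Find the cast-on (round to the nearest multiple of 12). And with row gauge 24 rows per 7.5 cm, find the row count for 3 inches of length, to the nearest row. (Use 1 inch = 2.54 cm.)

Finished = 7.5 + 1.5 = 9 inches.
9 inches × 2.54 = 22.86 cm.
16/7.5 = 2.133 sts per cm; 22.86 × 2.133 = 48.77 sts.
Nearest multiple of 12 → 48.
3 inches = 7.62 cm; × 3.2 = 24.38 → 24 rows.

Cast on 48 stitches; work 24 rows.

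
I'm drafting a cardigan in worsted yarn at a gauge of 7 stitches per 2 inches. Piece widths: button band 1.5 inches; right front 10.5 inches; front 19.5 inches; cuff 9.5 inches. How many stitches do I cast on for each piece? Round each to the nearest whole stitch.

Rate = 7/2 = 3.5 sts per in.
button band: 1.5 × 3.5 = 5.25 → 5.
right front: 10.5 × 3.5 = 36.75 → 37.
front: 19.5 × 3.5 = 68.25 → 68.
cuff: 9.5 × 3.5 = 33.25 → 33.

button band 5; right front 37; front 68; cuff 33.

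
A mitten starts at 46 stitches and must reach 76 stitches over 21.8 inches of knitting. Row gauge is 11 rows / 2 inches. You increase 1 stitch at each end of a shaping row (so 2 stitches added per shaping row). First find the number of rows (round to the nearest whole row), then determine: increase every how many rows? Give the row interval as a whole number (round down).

Rows = 21.8 × 5.5 = 119.9 → 120 rows.
Stitches to add: 30 → 15 shaping rows (at 2 st each).
120 / 15 = 8.00 → every 8 rows.

Increase every 8th row.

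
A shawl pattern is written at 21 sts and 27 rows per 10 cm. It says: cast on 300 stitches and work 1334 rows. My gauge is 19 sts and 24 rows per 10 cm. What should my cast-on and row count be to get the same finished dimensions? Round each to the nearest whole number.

Stitches: 300 × 19/21 = 271.43 → 271.
Rows: 1334 × 24/27 = 1185.78 → 1186.

Cast on 271 stitches; work 1186 rows.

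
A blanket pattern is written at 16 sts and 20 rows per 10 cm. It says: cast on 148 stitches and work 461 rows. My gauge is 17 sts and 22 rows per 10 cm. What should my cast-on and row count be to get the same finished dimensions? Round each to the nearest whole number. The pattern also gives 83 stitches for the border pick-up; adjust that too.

Stitches: 148 × 17/16 = 157.25 → 157.
Rows: 461 × 22/20 = 507.10 → 507.
border pick-up: 83 × 17/16 = 88.19 → 88.

Cast on 157 stitches; work 507 rows; border pick-up 88 stitches.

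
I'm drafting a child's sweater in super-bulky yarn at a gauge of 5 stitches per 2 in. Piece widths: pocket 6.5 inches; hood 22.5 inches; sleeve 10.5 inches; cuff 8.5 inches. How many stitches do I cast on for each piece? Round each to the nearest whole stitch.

Rate = 5/2 = 2.5 sts per in.
pocket: 6.5 × 2.5 = 16.25 → 16.
hood: 22.5 × 2.5 = 56.25 → 56.
sleeve: 10.5 × 2.5 = 26.25 → 26.
cuff: 8.5 × 2.5 = 21.25 → 21.

pocket 16; hood 56; sleeve 26; cuff 21.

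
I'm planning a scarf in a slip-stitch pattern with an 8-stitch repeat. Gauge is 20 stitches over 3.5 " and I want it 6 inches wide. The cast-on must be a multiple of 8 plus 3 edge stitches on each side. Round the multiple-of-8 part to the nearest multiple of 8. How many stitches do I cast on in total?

20 / 3.5 = 5.714 sts per inch.
6 × 5.714 = 34.29 sts.
Less 6 edge sts → 28.29 for the repeat.
Nearest multiple of 8: 32.
Add back 6 edge sts → 38.

CO 38 sts.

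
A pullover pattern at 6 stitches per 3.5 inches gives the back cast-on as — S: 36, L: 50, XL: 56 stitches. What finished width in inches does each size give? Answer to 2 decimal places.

6/3.5 = 1.714 sts per in.
S: 36 / 1.714 = 21.000 → 21.00 in.
L: 50 / 1.714 = 29.167 → 29.17 in.
XL: 56 / 1.714 = 32.667 → 32.67 in.

S 21.00 inches; L 29.17 inches; XL 32.67 inches.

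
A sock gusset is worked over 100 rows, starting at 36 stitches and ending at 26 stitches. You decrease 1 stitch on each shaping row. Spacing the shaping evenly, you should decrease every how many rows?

Decrease every 10th row.

Stitches to remove: |26 − 36| = 10.
Shaping rows needed: 10 / 1 = 10.
100 rows / 10 = every 10 rows.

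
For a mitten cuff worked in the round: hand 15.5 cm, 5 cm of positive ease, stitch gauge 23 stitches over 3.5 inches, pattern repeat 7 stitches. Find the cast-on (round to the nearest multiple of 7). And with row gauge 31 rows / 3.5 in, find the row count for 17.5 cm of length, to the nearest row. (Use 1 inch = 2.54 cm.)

Finished = 15.5 + 5 = 20.5 cm.
20.5 cm × 1/2.54 = 8.07 inches.
23/3.5 = 6.571 sts per in; 8.07 × 6.571 = 53.04 sts.
Nearest multiple of 7 → 56.
17.5 cm = 6.89 inches; × 8.857 = 61.02 → 61 rows.

Cast on 56 stitches; work 61 rows.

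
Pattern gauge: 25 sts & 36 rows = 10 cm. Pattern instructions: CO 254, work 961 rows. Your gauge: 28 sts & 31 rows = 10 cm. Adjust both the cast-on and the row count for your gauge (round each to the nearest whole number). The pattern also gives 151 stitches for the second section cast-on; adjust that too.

Stitches: 254 × 28/25 = 284.48 → 284.
Rows: 961 × 31/36 = 827.53 → 828.
second section cast-on: 151 × 28/25 = 169.12 → 169.

Cast on 284 stitches; work 828 rows; second section cast-on 169 stitches.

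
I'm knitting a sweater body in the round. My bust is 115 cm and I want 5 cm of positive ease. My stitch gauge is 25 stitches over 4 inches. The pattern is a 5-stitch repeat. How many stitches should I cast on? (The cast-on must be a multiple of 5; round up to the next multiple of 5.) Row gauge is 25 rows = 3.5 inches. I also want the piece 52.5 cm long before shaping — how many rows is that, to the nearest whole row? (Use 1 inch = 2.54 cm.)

Finished = 115 + 5 = 120 cm.
120 cm × 1/2.54 = 47.24 inches.
25/4 = 6.25 sts per in; 47.24 × 6.25 = 295.28 sts.
Next multiple of 5 → 300.
52.5 cm = 20.67 inches; × 7.143 = 147.64 → 148 rows.

Cast on 300 stitches; work 148 rows.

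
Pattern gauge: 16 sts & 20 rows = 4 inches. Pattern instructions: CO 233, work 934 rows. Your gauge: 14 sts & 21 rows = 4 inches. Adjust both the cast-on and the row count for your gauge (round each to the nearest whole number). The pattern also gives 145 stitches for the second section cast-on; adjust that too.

Stitches: 233 × 14/16 = 203.88 → 204.
Rows: 934 × 21/20 = 980.70 → 981.
second section cast-on: 145 × 14/16 = 126.88 → 127.

Cast on 204 stitches; work 981 rows; second section cast-on 127 stitches.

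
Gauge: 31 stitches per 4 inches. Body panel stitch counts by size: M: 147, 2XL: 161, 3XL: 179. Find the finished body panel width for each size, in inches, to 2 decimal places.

31/4 = 7.75 sts per in.
M: 147 / 7.75 = 18.968 → 18.97 in.
2XL: 161 / 7.75 = 20.774 → 20.77 in.
3XL: 179 / 7.75 = 23.097 → 23.10 in.

M 18.97 inches; 2XL 20.77 inches; 3XL 23.10 inches.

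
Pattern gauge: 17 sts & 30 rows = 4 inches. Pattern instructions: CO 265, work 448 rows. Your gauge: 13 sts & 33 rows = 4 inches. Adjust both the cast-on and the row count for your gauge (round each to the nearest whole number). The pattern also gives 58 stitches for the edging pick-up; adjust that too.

Stitches: 265 × 13/17 = 202.65 → 203.
Rows: 448 × 33/30 = 492.80 → 493.
edging pick-up: 58 × 13/17 = 44.35 → 44.

Cast on 203 stitches; work 493 rows; edging pick-up 44 stitches.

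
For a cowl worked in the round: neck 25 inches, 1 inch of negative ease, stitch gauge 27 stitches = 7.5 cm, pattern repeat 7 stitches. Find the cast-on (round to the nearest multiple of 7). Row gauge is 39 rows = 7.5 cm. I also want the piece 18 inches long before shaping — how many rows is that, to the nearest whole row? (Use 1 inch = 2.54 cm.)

Cast on 217 stitches; work 238 rows.

Finished = 25 − 1 = 24 inches.
24 inches × 2.54 = 60.96 cm.
27/7.5 = 3.6 sts per cm; 60.96 × 3.6 = 219.46 sts.
Nearest multiple of 7 → 217.
18 inches = 45.72 cm; × 5.2 = 237.74 → 238 rows.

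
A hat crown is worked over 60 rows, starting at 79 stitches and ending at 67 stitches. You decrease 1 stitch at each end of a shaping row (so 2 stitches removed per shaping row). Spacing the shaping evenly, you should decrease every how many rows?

Decrease every 10th row.

Stitches to remove: |67 − 79| = 12.
Shaping rows needed: 12 / 2 = 6.
60 rows / 6 = every 10 rows.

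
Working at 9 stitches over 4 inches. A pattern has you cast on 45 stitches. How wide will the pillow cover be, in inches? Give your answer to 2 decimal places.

20.00 inches.

9 stitches / 4 inch = 2.25 stitches per inch.
45 / 2.25 = 20.000 inches.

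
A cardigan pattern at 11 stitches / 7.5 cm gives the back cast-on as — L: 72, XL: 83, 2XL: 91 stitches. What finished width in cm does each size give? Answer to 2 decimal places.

L 49.09 cm; XL 56.59 cm; 2XL 62.05 cm.

11/7.5 = 1.467 sts per cm.
L: 72 / 1.467 = 49.091 → 49.09 cm.
XL: 83 / 1.467 = 56.591 → 56.59 cm.
2XL: 91 / 1.467 = 62.045 → 62.05 cm.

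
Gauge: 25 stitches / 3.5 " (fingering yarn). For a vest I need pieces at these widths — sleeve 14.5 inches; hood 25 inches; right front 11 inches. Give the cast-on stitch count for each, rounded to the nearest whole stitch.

Rate = 25/3.5 = 7.143 sts per in.
sleeve: 14.5 × 7.143 = 103.57 → 104.
hood: 25 × 7.143 = 178.57 → 179.
right front: 11 × 7.143 = 78.57 → 79.

sleeve 104; hood 179; right front 79.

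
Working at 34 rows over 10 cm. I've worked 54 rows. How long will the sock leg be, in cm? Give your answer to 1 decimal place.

34 rows / 10 cm = 3.4 rows per cm.
54 / 3.4 = 15.88 cm.

15.9 cm.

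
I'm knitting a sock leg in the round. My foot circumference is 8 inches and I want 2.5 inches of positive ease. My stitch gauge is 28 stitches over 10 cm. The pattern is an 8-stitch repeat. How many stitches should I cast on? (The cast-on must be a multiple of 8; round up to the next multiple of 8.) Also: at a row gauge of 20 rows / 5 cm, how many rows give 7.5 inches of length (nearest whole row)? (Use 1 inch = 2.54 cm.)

Cast on 80 stitches; work 76 rows.

Finished = 8 + 2.5 = 10.5 inches.
10.5 inches × 2.54 = 26.67 cm.
28/10 = 2.8 sts per cm; 26.67 × 2.8 = 74.68 sts.
Next multiple of 8 → 80.
7.5 inches = 19.05 cm; × 4 = 76.20 → 76 rows.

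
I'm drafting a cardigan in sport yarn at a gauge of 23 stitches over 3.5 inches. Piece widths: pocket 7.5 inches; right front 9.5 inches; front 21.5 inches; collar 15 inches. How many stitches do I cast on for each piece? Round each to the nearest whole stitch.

Rate = 23/3.5 = 6.571 sts per in.
pocket: 7.5 × 6.571 = 49.29 → 49.
right front: 9.5 × 6.571 = 62.43 → 62.
front: 21.5 × 6.571 = 141.29 → 141.
collar: 15 × 6.571 = 98.57 → 99.

pocket 49; right front 62; front 141; collar 99.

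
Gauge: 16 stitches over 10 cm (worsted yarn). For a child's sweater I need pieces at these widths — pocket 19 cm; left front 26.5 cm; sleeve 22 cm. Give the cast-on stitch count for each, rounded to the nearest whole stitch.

Rate = 16/10 = 1.6 sts per cm.
pocket: 19 × 1.6 = 30.40 → 30.
left front: 26.5 × 1.6 = 42.40 → 42.
sleeve: 22 × 1.6 = 35.20 → 35.

pocket 30; left front 42; sleeve 35.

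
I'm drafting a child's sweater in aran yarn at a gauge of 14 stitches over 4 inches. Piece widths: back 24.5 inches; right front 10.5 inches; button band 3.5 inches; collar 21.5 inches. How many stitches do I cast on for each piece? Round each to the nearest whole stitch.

back 86; right front 37; button band 12; collar 75.

Rate = 14/4 = 3.5 sts per in.
back: 24.5 × 3.5 = 85.75 → 86.
right front: 10.5 × 3.5 = 36.75 → 37.
button band: 3.5 × 3.5 = 12.25 → 12.
collar: 21.5 × 3.5 = 75.25 → 75.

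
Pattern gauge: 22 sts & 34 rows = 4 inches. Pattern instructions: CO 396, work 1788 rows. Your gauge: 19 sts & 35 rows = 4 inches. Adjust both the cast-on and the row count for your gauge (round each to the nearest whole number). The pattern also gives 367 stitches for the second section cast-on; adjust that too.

Cast on 342 stitches; work 1841 rows; second section cast-on 317 stitches.

Stitches: 396 × 19/22 = 342.00 → 342.
Rows: 1788 × 35/34 = 1840.59 → 1841.
second section cast-on: 367 × 19/22 = 316.95 → 317.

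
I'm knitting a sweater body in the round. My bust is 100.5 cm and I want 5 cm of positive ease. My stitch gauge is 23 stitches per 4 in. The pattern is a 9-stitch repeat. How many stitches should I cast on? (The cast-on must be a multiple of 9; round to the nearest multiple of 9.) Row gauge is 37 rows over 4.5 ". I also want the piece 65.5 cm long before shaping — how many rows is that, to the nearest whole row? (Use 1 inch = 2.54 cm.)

Finished = 100.5 + 5 = 105.5 cm.
105.5 cm × 1/2.54 = 41.54 inches.
23/4 = 5.75 sts per in; 41.54 × 5.75 = 238.83 sts.
Nearest multiple of 9 → 243.
65.5 cm = 25.79 inches; × 8.222 = 212.03 → 212 rows.

Cast on 243 stitches; work 212 rows.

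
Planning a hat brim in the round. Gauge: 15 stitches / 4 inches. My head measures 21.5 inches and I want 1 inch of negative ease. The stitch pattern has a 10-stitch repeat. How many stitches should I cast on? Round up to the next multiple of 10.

Finished = 21.5 − 1 = 20.5 inches.
15 / 4 = 3.75 sts/in.
20.5 × 3.75 = 76.88 sts.
Next multiple of 10: 80.

CO 80 sts.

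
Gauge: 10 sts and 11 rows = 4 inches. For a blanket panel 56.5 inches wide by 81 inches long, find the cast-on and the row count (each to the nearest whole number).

Stitch gauge = 10/4 = 2.5 sts/in; 56.5 × 2.5 = 141.25 → 141 sts.
Row gauge = 11/4 = 2.75 rows/in; 81 × 2.75 = 222.75 → 223 rows.

Cast on 141 stitches and work 223 rows.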